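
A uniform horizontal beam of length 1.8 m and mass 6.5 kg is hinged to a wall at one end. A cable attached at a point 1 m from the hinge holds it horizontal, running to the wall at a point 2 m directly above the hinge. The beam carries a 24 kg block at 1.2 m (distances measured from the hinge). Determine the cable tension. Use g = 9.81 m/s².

T ≈ 380 N

Sum moments about the hinge (the unknown hinge reaction has zero arm there).
Beam weight: 6.5 × 9.81 = 63.77 N down at 0.9 m → arm 0.9 m, τ = 63.77 × 0.9 = 57.39 N·m clockwise.
Block: 24 × 9.81 = 235.4 N down at 1.2 m → arm 1.2 m, τ = 235.4 × 1.2 = 282.5 N·m clockwise.
Total clockwise load moment = 339.9 N·m.
The cable tension T acts at 1 m; only its component perpendicular to the beam, T sinθ, produces torque. sinθ = h/√(h²+d²) = 2/√(2²+1²) = 0.8944.
Balancing moments: T × 1 × 0.8944 = 339.9, giving T = 339.9 / 0.8944 = 380 N.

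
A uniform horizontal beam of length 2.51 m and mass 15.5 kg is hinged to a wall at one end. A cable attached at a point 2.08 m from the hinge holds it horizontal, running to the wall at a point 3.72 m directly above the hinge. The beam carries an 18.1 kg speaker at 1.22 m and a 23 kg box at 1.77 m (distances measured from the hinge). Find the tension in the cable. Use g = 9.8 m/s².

Sum moments about the hinge (the unknown hinge reaction has zero arm there).
Beam weight: 15.5 × 9.8 = 151.9 N down at 1.255 m → arm 1.255 m, τ = 151.9 × 1.255 = 190.6 N·m clockwise.
Speaker: 18.1 × 9.8 = 177.4 N down at 1.22 m → arm 1.22 m, τ = 177.4 × 1.22 = 216.4 N·m clockwise.
Box: 23 × 9.8 = 225.4 N down at 1.77 m → arm 1.77 m, τ = 225.4 × 1.77 = 399 N·m clockwise.
Total clockwise load moment = 806 N·m.
The cable tension T acts at 2.08 m; only its component perpendicular to the beam, T sinθ, produces torque. sinθ = h/√(h²+d²) = 3.72/√(3.72²+2.08²) = 0.8728.
Balancing moments: T × 2.08 × 0.8728 = 806, giving T = 806 / 1.815 = 444 N.

T ≈ 444 N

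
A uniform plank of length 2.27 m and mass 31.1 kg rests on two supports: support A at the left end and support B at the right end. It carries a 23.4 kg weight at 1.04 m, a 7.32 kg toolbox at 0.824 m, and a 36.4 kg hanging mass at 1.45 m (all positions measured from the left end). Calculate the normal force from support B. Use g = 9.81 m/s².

Sum moments about support A (its reaction then has zero moment arm).
Beam weight: 31.1 × 9.81 = 305.1 N down at 1.135 m → arm 1.135 m, τ = 305.1 × 1.135 = 346.3 N·m clockwise.
Weight: 23.4 × 9.81 = 229.6 N down at 1.04 m → arm 1.04 m, τ = 229.6 × 1.04 = 238.8 N·m clockwise.
Toolbox: 7.32 × 9.81 = 71.81 N down at 0.824 m → arm 0.824 m, τ = 71.81 × 0.824 = 59.17 N·m clockwise.
Hanging mass: 36.4 × 9.81 = 357.1 N down at 1.45 m → arm 1.45 m, τ = 357.1 × 1.45 = 517.8 N·m clockwise.
Net load moment about support A = 1162 N·m clockwise.
Reaction R at support B is upward at 2.27 m, arm 2.27 m → moment R × 2.27 counterclockwise.
Στ = 0 ⇒ R × 2.27 = 1162 ⇒ R = 512 N.

R_B ≈ 512 N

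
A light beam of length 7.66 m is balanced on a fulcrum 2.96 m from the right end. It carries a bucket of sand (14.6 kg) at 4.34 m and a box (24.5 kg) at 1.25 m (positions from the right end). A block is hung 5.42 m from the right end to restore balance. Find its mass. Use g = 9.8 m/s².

m ≈ 8.84 kg

Taking torques about the fulcrum (at 2.96 m from the right end):
Bucket of sand: 14.6 × 9.8 = 143.1 N down at 4.34 m → arm 1.38 m, τ = 143.1 × 1.38 = 197.5 N·m counterclockwise.
Box: 24.5 × 9.8 = 240.1 N down at 1.25 m → arm 1.71 m, τ = 240.1 × 1.71 = 410.6 N·m clockwise.
Net moment of known loads = 213.1 N·m clockwise.
An unknown mass m at 5.42 m has arm 2.46 m; its moment is m·g·2.46 counterclockwise.
For rotational equilibrium, m × 9.8 × 2.46 = 213.1, so m = 213.1 / (9.8 × 2.46) = 8.84 kg.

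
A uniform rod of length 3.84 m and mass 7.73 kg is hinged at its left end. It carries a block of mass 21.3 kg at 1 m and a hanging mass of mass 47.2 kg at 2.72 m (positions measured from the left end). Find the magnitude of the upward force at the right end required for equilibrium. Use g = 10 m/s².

Take moments about the left end.
Beam weight: 7.73 × 10 = 77.3 N down at 1.92 m → arm 1.92 m, τ = 77.3 × 1.92 = 148.4 N·m clockwise.
Block: 21.3 × 10 = 213 N down at 1 m → arm 1 m, τ = 213 × 1 = 213 N·m clockwise.
Hanging mass: 47.2 × 10 = 472 N down at 2.72 m → arm 2.72 m, τ = 472 × 2.72 = 1284 N·m clockwise.
Net moment of the loads = 1645 N·m clockwise.
The upward force F acts at the right end, arm 3.84 m, giving F × 3.84 counterclockwise.
Balancing moments: F × 3.84 = 1645, giving F = 1645 / 3.84 = 428 N.

F ≈ 428 N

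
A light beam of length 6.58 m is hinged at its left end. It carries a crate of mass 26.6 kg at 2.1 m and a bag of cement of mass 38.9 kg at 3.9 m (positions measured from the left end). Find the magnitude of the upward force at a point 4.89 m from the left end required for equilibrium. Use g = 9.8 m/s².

Take moments about the left end.
Crate: 26.6 × 9.8 = 260.7 N down at 2.1 m → arm 2.1 m, τ = 260.7 × 2.1 = 547.5 N·m clockwise.
Bag of cement: 38.9 × 9.8 = 381.2 N down at 3.9 m → arm 3.9 m, τ = 381.2 × 3.9 = 1487 N·m clockwise.
Net moment of the loads = 2034 N·m clockwise.
The upward force F acts at a point 4.89 m from the left end, arm 4.89 m, giving F × 4.89 counterclockwise.
Στ = 0 ⇒ F × 4.89 = 2034 ⇒ F = 2034 / 4.89 = 416 N.

F ≈ 416 N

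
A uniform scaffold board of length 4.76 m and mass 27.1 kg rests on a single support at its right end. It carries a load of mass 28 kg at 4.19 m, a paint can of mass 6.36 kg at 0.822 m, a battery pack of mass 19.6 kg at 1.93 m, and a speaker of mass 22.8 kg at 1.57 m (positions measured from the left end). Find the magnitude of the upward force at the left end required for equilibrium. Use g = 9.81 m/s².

F ≈ 482 N

About the right end:
Beam weight: 27.1 × 9.81 = 265.9 N down at 2.38 m → arm 2.38 m, τ = 265.9 × 2.38 = 632.8 N·m counterclockwise.
Load: 28 × 9.81 = 274.7 N down at 4.19 m → arm 0.57 m, τ = 274.7 × 0.57 = 156.6 N·m counterclockwise.
Paint can: 6.36 × 9.81 = 62.39 N down at 0.822 m → arm 3.938 m, τ = 62.39 × 3.938 = 245.7 N·m counterclockwise.
Battery pack: 19.6 × 9.81 = 192.3 N down at 1.93 m → arm 2.83 m, τ = 192.3 × 2.83 = 544.2 N·m counterclockwise.
Speaker: 22.8 × 9.81 = 223.7 N down at 1.57 m → arm 3.19 m, τ = 223.7 × 3.19 = 713.6 N·m counterclockwise.
Net moment of the loads = 2293 N·m counterclockwise.
The upward force F acts at the left end, arm 4.76 m, giving F × 4.76 clockwise.
Setting net torque to zero: F × 4.76 = 2293 → F = 2293 / 4.76 = 482 N.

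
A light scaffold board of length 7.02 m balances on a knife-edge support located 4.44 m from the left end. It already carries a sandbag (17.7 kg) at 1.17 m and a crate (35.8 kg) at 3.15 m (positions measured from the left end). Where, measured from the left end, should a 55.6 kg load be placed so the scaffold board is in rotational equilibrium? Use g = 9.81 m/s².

About the knife-edge support (at 4.44 m from the left end):
Sandbag: 17.7 × 9.81 = 173.6 N down at 1.17 m → arm 3.27 m, τ = 173.6 × 3.27 = 567.7 N·m counterclockwise.
Crate: 35.8 × 9.81 = 351.2 N down at 3.15 m → arm 1.29 m, τ = 351.2 × 1.29 = 453 N·m counterclockwise.
Net moment of existing loads = 1021 N·m counterclockwise.
The load weighs 55.6 × 9.81 = 545.4 N and must supply an equal clockwise moment, so its lever arm about the knife-edge support is 1021 / 545.4 = 1.87 m.
That puts it at 4.44 + 1.87 = 6.31 m from the left end.

x ≈ 6.31 m from the left end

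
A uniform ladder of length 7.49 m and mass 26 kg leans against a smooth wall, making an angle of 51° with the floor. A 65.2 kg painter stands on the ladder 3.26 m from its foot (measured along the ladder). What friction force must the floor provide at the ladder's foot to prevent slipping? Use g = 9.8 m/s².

Taking torques about the foot of the ladder:
Ladder weight 26×9.8 = 254.8 N acts at 3.745 m along the ladder; its horizontal arm is 3.745·cos51° = 2.357 m → τ = 600.6 N·m clockwise.
Painter: 65.2×9.8 = 639 N at 3.26 m → arm 2.052 m → τ = 1311 N·m clockwise.
Wall normal N acts horizontally at the top; its moment arm is the height L sinθ = 7.49·sin51° = 5.821 m, counterclockwise.
Setting net torque to zero: N × 5.821 = 1912 → N = 328 N.
ΣFx = 0: friction at the foot balances the wall's push, so f = N_wall = 328 N.

f ≈ 328 N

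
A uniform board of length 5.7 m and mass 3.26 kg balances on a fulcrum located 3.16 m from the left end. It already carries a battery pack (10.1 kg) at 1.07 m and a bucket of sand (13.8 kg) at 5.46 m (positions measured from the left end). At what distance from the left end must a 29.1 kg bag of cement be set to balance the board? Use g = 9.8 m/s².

x ≈ 2.83 m from the left end

Take moments about the fulcrum (at 3.16 m from the left end).
Beam weight: 3.26 × 9.8 = 31.95 N down at 2.85 m → arm 0.31 m, τ = 31.95 × 0.31 = 9.905 N·m counterclockwise.
Battery pack: 10.1 × 9.8 = 98.98 N down at 1.07 m → arm 2.09 m, τ = 98.98 × 2.09 = 206.9 N·m counterclockwise.
Bucket of sand: 13.8 × 9.8 = 135.2 N down at 5.46 m → arm 2.3 m, τ = 135.2 × 2.3 = 311 N·m clockwise.
Net moment of existing loads = 94.19 N·m clockwise.
The bag of cement weighs 29.1 × 9.8 = 285.2 N and must supply an equal counterclockwise moment, so its lever arm about the fulcrum is 94.19 / 285.2 = 0.33 m.
That puts it at 3.16 − 0.33 = 2.83 m from the left end.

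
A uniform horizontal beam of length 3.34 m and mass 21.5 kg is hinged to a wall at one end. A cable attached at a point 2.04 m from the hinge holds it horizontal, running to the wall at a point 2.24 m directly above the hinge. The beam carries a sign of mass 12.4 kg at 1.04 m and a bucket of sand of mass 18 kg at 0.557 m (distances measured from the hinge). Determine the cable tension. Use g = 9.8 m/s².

Take moments about the hinge.
Beam weight: 21.5 × 9.8 = 210.7 N down at 1.67 m → arm 1.67 m, τ = 210.7 × 1.67 = 351.9 N·m clockwise.
Sign: 12.4 × 9.8 = 121.5 N down at 1.04 m → arm 1.04 m, τ = 121.5 × 1.04 = 126.4 N·m clockwise.
Bucket of sand: 18 × 9.8 = 176.4 N down at 0.557 m → arm 0.557 m, τ = 176.4 × 0.557 = 98.25 N·m clockwise.
Total clockwise load moment = 576.5 N·m.
The cable tension T acts at 2.04 m; only its component perpendicular to the beam, T sinθ, produces torque. sinθ = h/√(h²+d²) = 2.24/√(2.24²+2.04²) = 0.7393.
Στ = 0 ⇒ T × 2.04 × 0.7393 = 576.5 ⇒ T = 576.5 / 1.508 = 382 N.

T ≈ 382 N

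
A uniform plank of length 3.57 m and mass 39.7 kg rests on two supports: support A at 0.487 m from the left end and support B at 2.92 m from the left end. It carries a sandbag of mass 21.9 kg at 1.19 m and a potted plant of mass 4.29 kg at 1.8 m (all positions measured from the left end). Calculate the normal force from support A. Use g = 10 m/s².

R_A ≈ 361 N

About support B:
Beam weight: 39.7 × 10 = 397 N down at 1.785 m → arm 1.135 m, τ = 397 × 1.135 = 450.6 N·m counterclockwise.
Sandbag: 21.9 × 10 = 219 N down at 1.19 m → arm 1.73 m, τ = 219 × 1.73 = 378.9 N·m counterclockwise.
Potted plant: 4.29 × 10 = 42.9 N down at 1.8 m → arm 1.12 m, τ = 42.9 × 1.12 = 48.05 N·m counterclockwise.
Net load moment about support B = 877.5 N·m counterclockwise.
Reaction R at support A is upward at 0.487 m, arm 2.433 m → moment R × 2.433 clockwise.
For rotational equilibrium, R × 2.433 = 877.5, so R = 361 N.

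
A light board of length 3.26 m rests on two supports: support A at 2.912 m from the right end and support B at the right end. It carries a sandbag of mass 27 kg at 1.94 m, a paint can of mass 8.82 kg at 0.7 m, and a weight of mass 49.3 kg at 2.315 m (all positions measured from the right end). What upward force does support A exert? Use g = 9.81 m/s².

R_A ≈ 582 N

Choose support B as the axis so its reaction then has zero moment arm.
Sandbag: 27 × 9.81 = 264.9 N down at 1.94 m → arm 1.94 m, τ = 264.9 × 1.94 = 513.9 N·m counterclockwise.
Paint can: 8.82 × 9.81 = 86.52 N down at 0.7 m → arm 0.7 m, τ = 86.52 × 0.7 = 60.56 N·m counterclockwise.
Weight: 49.3 × 9.81 = 483.6 N down at 2.315 m → arm 2.315 m, τ = 483.6 × 2.315 = 1120 N·m counterclockwise.
Net load moment about support B = 1694 N·m counterclockwise.
Reaction R at support A is upward at 2.912 m, arm 2.912 m → moment R × 2.912 clockwise.
For rotational equilibrium, R × 2.912 = 1694, so R = 582 N.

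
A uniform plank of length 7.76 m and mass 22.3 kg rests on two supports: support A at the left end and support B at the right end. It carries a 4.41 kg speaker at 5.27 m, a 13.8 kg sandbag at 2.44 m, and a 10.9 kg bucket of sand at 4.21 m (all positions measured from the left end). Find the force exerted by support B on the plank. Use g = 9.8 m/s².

R_B ≈ 239 N

Choose support A as the axis so its reaction then has zero moment arm.
Beam weight: 22.3 × 9.8 = 218.5 N down at 3.88 m → arm 3.88 m, τ = 218.5 × 3.88 = 847.8 N·m clockwise.
Speaker: 4.41 × 9.8 = 43.22 N down at 5.27 m → arm 5.27 m, τ = 43.22 × 5.27 = 227.8 N·m clockwise.
Sandbag: 13.8 × 9.8 = 135.2 N down at 2.44 m → arm 2.44 m, τ = 135.2 × 2.44 = 329.9 N·m clockwise.
Bucket of sand: 10.9 × 9.8 = 106.8 N down at 4.21 m → arm 4.21 m, τ = 106.8 × 4.21 = 449.6 N·m clockwise.
Net load moment about support A = 1855 N·m clockwise.
Reaction R at support B is upward at 7.76 m, arm 7.76 m → moment R × 7.76 counterclockwise.
Στ = 0 ⇒ R × 7.76 = 1855 ⇒ R = 239 N.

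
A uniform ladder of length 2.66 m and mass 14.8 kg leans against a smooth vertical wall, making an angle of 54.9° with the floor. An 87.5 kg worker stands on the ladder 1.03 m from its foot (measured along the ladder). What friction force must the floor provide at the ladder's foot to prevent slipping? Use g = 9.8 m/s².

Choose the foot of the ladder as the axis so the floor normal and friction both act there and drop out.
Ladder weight 14.8×9.8 = 145 N acts at 1.33 m along the ladder; its horizontal arm is 1.33·cos54.9° = 0.7648 m → τ = 110.9 N·m clockwise.
Worker: 87.5×9.8 = 857.5 N at 1.03 m → arm 0.5923 m → τ = 507.9 N·m clockwise.
Wall normal N acts horizontally at the top; its moment arm is the height L sinθ = 2.66·sin54.9° = 2.176 m, counterclockwise.
Στ = 0 ⇒ N × 2.176 = 618.8 ⇒ N = 284 N.
ΣFx = 0: friction at the foot balances the wall's push, so f = N_wall = 284 N.

f ≈ 284 N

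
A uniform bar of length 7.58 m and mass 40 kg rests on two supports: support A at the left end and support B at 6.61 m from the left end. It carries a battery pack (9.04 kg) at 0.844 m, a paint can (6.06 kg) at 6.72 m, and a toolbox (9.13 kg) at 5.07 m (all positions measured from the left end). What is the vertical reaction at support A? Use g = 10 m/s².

R_A ≈ 270 N

Choose support B as the axis so its reaction then has zero moment arm.
Beam weight: 40 × 10 = 400 N down at 3.79 m → arm 2.82 m, τ = 400 × 2.82 = 1128 N·m counterclockwise.
Battery pack: 9.04 × 10 = 90.4 N down at 0.844 m → arm 5.766 m, τ = 90.4 × 5.766 = 521.2 N·m counterclockwise.
Paint can: 6.06 × 10 = 60.6 N down at 6.72 m → arm 0.11 m, τ = 60.6 × 0.11 = 6.666 N·m clockwise.
Toolbox: 9.13 × 10 = 91.3 N down at 5.07 m → arm 1.54 m, τ = 91.3 × 1.54 = 140.6 N·m counterclockwise.
Net load moment about support B = 1783 N·m counterclockwise.
Reaction R at support A is upward at 0 m, arm 6.61 m → moment R × 6.61 clockwise.
Balancing moments: R × 6.61 = 1783, giving R = 270 N.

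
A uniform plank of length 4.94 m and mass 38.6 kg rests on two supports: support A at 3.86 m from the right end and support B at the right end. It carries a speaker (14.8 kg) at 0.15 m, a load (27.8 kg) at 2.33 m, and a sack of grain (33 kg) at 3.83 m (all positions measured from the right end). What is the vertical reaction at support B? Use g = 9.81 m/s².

About support A:
Beam weight: 38.6 × 9.81 = 378.7 N down at 2.47 m → arm 1.39 m, τ = 378.7 × 1.39 = 526.4 N·m clockwise.
Speaker: 14.8 × 9.81 = 145.2 N down at 0.15 m → arm 3.71 m, τ = 145.2 × 3.71 = 538.7 N·m clockwise.
Load: 27.8 × 9.81 = 272.7 N down at 2.33 m → arm 1.53 m, τ = 272.7 × 1.53 = 417.2 N·m clockwise.
Sack of grain: 33 × 9.81 = 323.7 N down at 3.83 m → arm 0.03 m, τ = 323.7 × 0.03 = 9.711 N·m clockwise.
Net load moment about support A = 1492 N·m clockwise.
Reaction R at support B is upward at 0 m, arm 3.86 m → moment R × 3.86 counterclockwise.
Setting net torque to zero: R × 3.86 = 1492 → R = 387 N.

R_B ≈ 387 N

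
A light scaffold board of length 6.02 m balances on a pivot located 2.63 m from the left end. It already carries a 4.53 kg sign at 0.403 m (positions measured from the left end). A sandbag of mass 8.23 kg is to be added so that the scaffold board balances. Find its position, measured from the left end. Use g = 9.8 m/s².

Sum moments about the pivot (at 2.63 m from the left end) (the support reaction has zero arm there).
Sign: 4.53 × 9.8 = 44.39 N down at 0.403 m → arm 2.227 m, τ = 44.39 × 2.227 = 98.86 N·m counterclockwise.
Net moment of existing loads = 98.86 N·m counterclockwise.
The sandbag weighs 8.23 × 9.8 = 80.65 N and must supply an equal clockwise moment, so its lever arm about the pivot is 98.86 / 80.65 = 1.23 m.
That puts it at 2.63 + 1.23 = 3.86 m from the left end.

x ≈ 3.86 m from the left end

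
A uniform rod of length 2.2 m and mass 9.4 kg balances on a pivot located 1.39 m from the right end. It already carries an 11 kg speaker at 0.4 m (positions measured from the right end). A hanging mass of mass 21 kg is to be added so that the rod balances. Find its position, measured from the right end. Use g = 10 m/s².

x ≈ 2.04 m from the right end

Take moments about the pivot (at 1.39 m from the right end).
Beam weight: 9.4 × 10 = 94 N down at 1.1 m → arm 0.29 m, τ = 94 × 0.29 = 27.26 N·m clockwise.
Speaker: 11 × 10 = 110 N down at 0.4 m → arm 0.99 m, τ = 110 × 0.99 = 108.9 N·m clockwise.
Net moment of existing loads = 136.2 N·m clockwise.
The hanging mass weighs 21 × 10 = 210 N and must supply an equal counterclockwise moment, so its lever arm about the pivot is 136.2 / 210 = 0.649 m.
That puts it at 1.39 + 0.649 = 2.04 m from the right end.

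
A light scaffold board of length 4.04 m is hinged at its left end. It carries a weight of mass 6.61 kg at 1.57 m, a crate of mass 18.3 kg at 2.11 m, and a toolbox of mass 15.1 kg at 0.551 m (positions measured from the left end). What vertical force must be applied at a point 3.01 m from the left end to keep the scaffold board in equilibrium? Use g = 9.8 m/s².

F ≈ 187 N

Choose the left end as the axis so the unknown pivot reaction has zero arm there.
Weight: 6.61 × 9.8 = 64.78 N down at 1.57 m → arm 1.57 m, τ = 64.78 × 1.57 = 101.7 N·m clockwise.
Crate: 18.3 × 9.8 = 179.3 N down at 2.11 m → arm 2.11 m, τ = 179.3 × 2.11 = 378.3 N·m clockwise.
Toolbox: 15.1 × 9.8 = 148 N down at 0.551 m → arm 0.551 m, τ = 148 × 0.551 = 81.55 N·m clockwise.
Net moment of the loads = 561.5 N·m clockwise.
The upward force F acts at a point 3.01 m from the left end, arm 3.01 m, giving F × 3.01 counterclockwise.
Setting net torque to zero: F × 3.01 = 561.5 → F = 561.5 / 3.01 = 187 N.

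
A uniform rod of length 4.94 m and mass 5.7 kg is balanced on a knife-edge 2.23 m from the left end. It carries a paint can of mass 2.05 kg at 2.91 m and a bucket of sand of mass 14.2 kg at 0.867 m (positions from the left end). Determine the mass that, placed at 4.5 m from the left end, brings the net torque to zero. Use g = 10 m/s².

About the knife-edge (at 2.23 m from the left end):
Beam weight: 5.7 × 10 = 57 N down at 2.47 m → arm 0.24 m, τ = 57 × 0.24 = 13.68 N·m clockwise.
Paint can: 2.05 × 10 = 20.5 N down at 2.91 m → arm 0.68 m, τ = 20.5 × 0.68 = 13.94 N·m clockwise.
Bucket of sand: 14.2 × 10 = 142 N down at 0.867 m → arm 1.363 m, τ = 142 × 1.363 = 193.5 N·m counterclockwise.
Net moment of known loads = 165.9 N·m counterclockwise.
An unknown mass m at 4.5 m has arm 2.27 m; its moment is m·g·2.27 clockwise.
Balancing moments: m × 10 × 2.27 = 165.9, giving m = 165.9 / (10 × 2.27) = 7.31 kg.

m ≈ 7.31 kg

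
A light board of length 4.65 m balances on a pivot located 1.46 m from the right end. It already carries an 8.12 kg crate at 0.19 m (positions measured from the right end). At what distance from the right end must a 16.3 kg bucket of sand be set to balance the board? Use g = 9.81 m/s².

Choose the pivot (at 1.46 m from the right end) as the axis so the support reaction has zero arm there.
Crate: 8.12 × 9.81 = 79.66 N down at 0.19 m → arm 1.27 m, τ = 79.66 × 1.27 = 101.2 N·m clockwise.
Net moment of existing loads = 101.2 N·m clockwise.
The bucket of sand weighs 16.3 × 9.81 = 159.9 N and must supply an equal counterclockwise moment, so its lever arm about the pivot is 101.2 / 159.9 = 0.633 m.
That puts it at 1.46 + 0.633 = 2.09 m from the right end.

x ≈ 2.09 m from the right end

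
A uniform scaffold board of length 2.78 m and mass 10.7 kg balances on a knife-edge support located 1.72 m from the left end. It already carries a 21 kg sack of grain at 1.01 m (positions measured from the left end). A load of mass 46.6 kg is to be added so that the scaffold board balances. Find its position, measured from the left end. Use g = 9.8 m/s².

x ≈ 2.12 m from the left end

Taking torques about the knife-edge support (at 1.72 m from the left end):
Beam weight: 10.7 × 9.8 = 104.9 N down at 1.39 m → arm 0.33 m, τ = 104.9 × 0.33 = 34.62 N·m counterclockwise.
Sack of grain: 21 × 9.8 = 205.8 N down at 1.01 m → arm 0.71 m, τ = 205.8 × 0.71 = 146.1 N·m counterclockwise.
Net moment of existing loads = 180.7 N·m counterclockwise.
The load weighs 46.6 × 9.8 = 456.7 N and must supply an equal clockwise moment, so its lever arm about the knife-edge support is 180.7 / 456.7 = 0.396 m.
That puts it at 1.72 + 0.396 = 2.12 m from the left end.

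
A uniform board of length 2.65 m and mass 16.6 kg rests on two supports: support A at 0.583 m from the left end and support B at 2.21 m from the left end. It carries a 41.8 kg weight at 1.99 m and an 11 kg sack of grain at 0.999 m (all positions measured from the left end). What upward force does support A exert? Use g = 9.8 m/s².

Sum moments about support B (its reaction then has zero moment arm).
Beam weight: 16.6 × 9.8 = 162.7 N down at 1.325 m → arm 0.885 m, τ = 162.7 × 0.885 = 144 N·m counterclockwise.
Weight: 41.8 × 9.8 = 409.6 N down at 1.99 m → arm 0.22 m, τ = 409.6 × 0.22 = 90.11 N·m counterclockwise.
Sack of grain: 11 × 9.8 = 107.8 N down at 0.999 m → arm 1.211 m, τ = 107.8 × 1.211 = 130.5 N·m counterclockwise.
Net load moment about support B = 364.6 N·m counterclockwise.
Reaction R at support A is upward at 0.583 m, arm 1.627 m → moment R × 1.627 clockwise.
For rotational equilibrium, R × 1.627 = 364.6, so R = 224 N.

R_A ≈ 224 N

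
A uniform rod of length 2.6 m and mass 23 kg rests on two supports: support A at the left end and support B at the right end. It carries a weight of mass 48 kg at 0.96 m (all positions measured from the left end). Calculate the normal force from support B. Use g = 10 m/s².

Take moments about support A.
Beam weight: 23 × 10 = 230 N down at 1.3 m → arm 1.3 m, τ = 230 × 1.3 = 299 N·m clockwise.
Weight: 48 × 10 = 480 N down at 0.96 m → arm 0.96 m, τ = 480 × 0.96 = 460.8 N·m clockwise.
Net load moment about support A = 759.8 N·m clockwise.
Reaction R at support B is upward at 2.6 m, arm 2.6 m → moment R × 2.6 counterclockwise.
For rotational equilibrium, R × 2.6 = 759.8, so R = 292 N.

R_B ≈ 292 N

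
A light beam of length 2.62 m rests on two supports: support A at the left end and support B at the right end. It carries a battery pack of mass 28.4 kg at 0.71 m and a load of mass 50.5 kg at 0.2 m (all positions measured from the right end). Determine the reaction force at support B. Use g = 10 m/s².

R_B ≈ 673 N

Choose support A as the axis so its reaction then has zero moment arm.
Battery pack: 28.4 × 10 = 284 N down at 0.71 m → arm 1.91 m, τ = 284 × 1.91 = 542.4 N·m clockwise.
Load: 50.5 × 10 = 505 N down at 0.2 m → arm 2.42 m, τ = 505 × 2.42 = 1222 N·m clockwise.
Net load moment about support A = 1764 N·m clockwise.
Reaction R at support B is upward at 0 m, arm 2.62 m → moment R × 2.62 counterclockwise.
Setting net torque to zero: R × 2.62 = 1764 → R = 673 N.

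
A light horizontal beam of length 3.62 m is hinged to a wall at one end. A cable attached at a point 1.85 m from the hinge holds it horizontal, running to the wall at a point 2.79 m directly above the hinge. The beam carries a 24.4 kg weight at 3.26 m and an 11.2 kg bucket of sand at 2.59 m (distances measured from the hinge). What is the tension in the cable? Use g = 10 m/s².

T ≈ 704 N

Sum moments about the hinge (the unknown hinge reaction has zero arm there).
Weight: 24.4 × 10 = 244 N down at 3.26 m → arm 3.26 m, τ = 244 × 3.26 = 795.4 N·m clockwise.
Bucket of sand: 11.2 × 10 = 112 N down at 2.59 m → arm 2.59 m, τ = 112 × 2.59 = 290.1 N·m clockwise.
Total clockwise load moment = 1086 N·m.
The cable tension T acts at 1.85 m; only its component perpendicular to the beam, T sinθ, produces torque. sinθ = h/√(h²+d²) = 2.79/√(2.79²+1.85²) = 0.8334.
For rotational equilibrium, T × 1.85 × 0.8334 = 1086, so T = 1086 / 1.542 = 704 N.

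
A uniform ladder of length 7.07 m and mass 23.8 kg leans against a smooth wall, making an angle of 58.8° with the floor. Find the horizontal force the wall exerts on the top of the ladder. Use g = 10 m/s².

Sum moments about the foot of the ladder (the floor normal and friction both act there and drop out).
Ladder weight 23.8×10 = 238 N acts at 3.535 m along the ladder; its horizontal arm is 3.535·cos58.8° = 1.831 m → τ = 435.8 N·m clockwise.
Wall normal N acts horizontally at the top; its moment arm is the height L sinθ = 7.07·sin58.8° = 6.047 m, counterclockwise.
Setting net torque to zero: N × 6.047 = 435.8 → N = 72.1 N.

N_wall ≈ 72.1 N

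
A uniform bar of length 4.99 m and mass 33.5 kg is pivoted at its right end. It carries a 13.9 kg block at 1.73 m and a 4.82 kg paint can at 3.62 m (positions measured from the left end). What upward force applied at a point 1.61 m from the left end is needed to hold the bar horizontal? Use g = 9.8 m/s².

Choose the right end as the axis so the unknown pivot reaction has zero arm there.
Beam weight: 33.5 × 9.8 = 328.3 N down at 2.495 m → arm 2.495 m, τ = 328.3 × 2.495 = 819.1 N·m counterclockwise.
Block: 13.9 × 9.8 = 136.2 N down at 1.73 m → arm 3.26 m, τ = 136.2 × 3.26 = 444 N·m counterclockwise.
Paint can: 4.82 × 9.8 = 47.24 N down at 3.62 m → arm 1.37 m, τ = 47.24 × 1.37 = 64.72 N·m counterclockwise.
Net moment of the loads = 1328 N·m counterclockwise.
The upward force F acts at a point 1.61 m from the left end, arm 3.38 m, giving F × 3.38 clockwise.
Στ = 0 ⇒ F × 3.38 = 1328 ⇒ F = 1328 / 3.38 = 393 N.

F ≈ 393 N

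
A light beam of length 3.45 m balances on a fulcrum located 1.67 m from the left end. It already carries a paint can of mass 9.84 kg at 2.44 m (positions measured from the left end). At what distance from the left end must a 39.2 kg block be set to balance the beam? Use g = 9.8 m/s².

x ≈ 1.48 m from the left end

Take moments about the fulcrum (at 1.67 m from the left end).
Paint can: 9.84 × 9.8 = 96.43 N down at 2.44 m → arm 0.77 m, τ = 96.43 × 0.77 = 74.25 N·m clockwise.
Net moment of existing loads = 74.25 N·m clockwise.
The block weighs 39.2 × 9.8 = 384.2 N and must supply an equal counterclockwise moment, so its lever arm about the fulcrum is 74.25 / 384.2 = 0.193 m.
That puts it at 1.67 − 0.193 = 1.48 m from the left end.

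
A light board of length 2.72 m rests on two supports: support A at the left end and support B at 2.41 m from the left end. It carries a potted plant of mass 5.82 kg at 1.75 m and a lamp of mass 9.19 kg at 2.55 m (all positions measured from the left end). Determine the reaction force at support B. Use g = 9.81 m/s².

R_B ≈ 137 N

Take moments about support A.
Potted plant: 5.82 × 9.81 = 57.09 N down at 1.75 m → arm 1.75 m, τ = 57.09 × 1.75 = 99.91 N·m clockwise.
Lamp: 9.19 × 9.81 = 90.15 N down at 2.55 m → arm 2.55 m, τ = 90.15 × 2.55 = 229.9 N·m clockwise.
Net load moment about support A = 329.8 N·m clockwise.
Reaction R at support B is upward at 2.41 m, arm 2.41 m → moment R × 2.41 counterclockwise.
Στ = 0 ⇒ R × 2.41 = 329.8 ⇒ R = 137 N.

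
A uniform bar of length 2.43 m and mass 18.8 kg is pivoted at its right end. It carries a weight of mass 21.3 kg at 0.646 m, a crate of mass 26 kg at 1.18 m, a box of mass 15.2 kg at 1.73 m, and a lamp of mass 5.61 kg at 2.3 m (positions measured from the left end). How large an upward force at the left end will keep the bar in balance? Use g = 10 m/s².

F ≈ 431 N

Choose the right end as the axis so the unknown pivot reaction has zero arm there.
Beam weight: 18.8 × 10 = 188 N down at 1.215 m → arm 1.215 m, τ = 188 × 1.215 = 228.4 N·m counterclockwise.
Weight: 21.3 × 10 = 213 N down at 0.646 m → arm 1.784 m, τ = 213 × 1.784 = 380 N·m counterclockwise.
Crate: 26 × 10 = 260 N down at 1.18 m → arm 1.25 m, τ = 260 × 1.25 = 325 N·m counterclockwise.
Box: 15.2 × 10 = 152 N down at 1.73 m → arm 0.7 m, τ = 152 × 0.7 = 106.4 N·m counterclockwise.
Lamp: 5.61 × 10 = 56.1 N down at 2.3 m → arm 0.13 m, τ = 56.1 × 0.13 = 7.293 N·m counterclockwise.
Net moment of the loads = 1047 N·m counterclockwise.
The upward force F acts at the left end, arm 2.43 m, giving F × 2.43 clockwise.
Setting net torque to zero: F × 2.43 = 1047 → F = 1047 / 2.43 = 431 N.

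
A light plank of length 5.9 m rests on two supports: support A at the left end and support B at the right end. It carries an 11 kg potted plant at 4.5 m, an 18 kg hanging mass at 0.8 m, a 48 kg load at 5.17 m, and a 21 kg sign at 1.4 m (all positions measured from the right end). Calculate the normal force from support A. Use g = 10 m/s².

R_A ≈ 579 N

Sum moments about support B (its reaction then has zero moment arm).
Potted plant: 11 × 10 = 110 N down at 4.5 m → arm 4.5 m, τ = 110 × 4.5 = 495 N·m counterclockwise.
Hanging mass: 18 × 10 = 180 N down at 0.8 m → arm 0.8 m, τ = 180 × 0.8 = 144 N·m counterclockwise.
Load: 48 × 10 = 480 N down at 5.17 m → arm 5.17 m, τ = 480 × 5.17 = 2482 N·m counterclockwise.
Sign: 21 × 10 = 210 N down at 1.4 m → arm 1.4 m, τ = 210 × 1.4 = 294 N·m counterclockwise.
Net load moment about support B = 3415 N·m counterclockwise.
Reaction R at support A is upward at 5.9 m, arm 5.9 m → moment R × 5.9 clockwise.
Στ = 0 ⇒ R × 5.9 = 3415 ⇒ R = 579 N.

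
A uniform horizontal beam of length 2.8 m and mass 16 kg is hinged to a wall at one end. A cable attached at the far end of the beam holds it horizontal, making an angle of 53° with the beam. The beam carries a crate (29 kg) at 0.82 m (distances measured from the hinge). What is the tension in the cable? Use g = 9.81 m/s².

T ≈ 203 N

About the hinge:
Beam weight: 16 × 9.81 = 157 N down at 1.4 m → arm 1.4 m, τ = 157 × 1.4 = 219.8 N·m clockwise.
Crate: 29 × 9.81 = 284.5 N down at 0.82 m → arm 0.82 m, τ = 284.5 × 0.82 = 233.3 N·m clockwise.
Total clockwise load moment = 453.1 N·m.
The cable tension T acts at 2.8 m; only its component perpendicular to the beam, T sinθ, produces torque. sin 53° = 0.7986.
Στ = 0 ⇒ T × 2.8 × 0.7986 = 453.1 ⇒ T = 453.1 / 2.236 = 203 N.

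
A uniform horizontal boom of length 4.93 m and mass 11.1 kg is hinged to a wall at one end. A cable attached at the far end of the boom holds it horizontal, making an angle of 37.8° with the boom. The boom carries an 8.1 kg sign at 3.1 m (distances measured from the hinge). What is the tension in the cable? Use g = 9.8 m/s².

Taking torques about the hinge:
Beam weight: 11.1 × 9.8 = 108.8 N down at 2.465 m → arm 2.465 m, τ = 108.8 × 2.465 = 268.2 N·m clockwise.
Sign: 8.1 × 9.8 = 79.38 N down at 3.1 m → arm 3.1 m, τ = 79.38 × 3.1 = 246.1 N·m clockwise.
Total clockwise load moment = 514.3 N·m.
The cable tension T acts at 4.93 m; only its component perpendicular to the boom, T sinθ, produces torque. sin 37.8° = 0.6129.
For rotational equilibrium, T × 4.93 × 0.6129 = 514.3, so T = 514.3 / 3.022 = 170 N.

T ≈ 170 N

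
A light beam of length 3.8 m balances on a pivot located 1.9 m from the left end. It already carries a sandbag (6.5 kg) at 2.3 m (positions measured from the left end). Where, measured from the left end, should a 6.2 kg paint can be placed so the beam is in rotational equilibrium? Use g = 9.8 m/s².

Taking torques about the pivot (at 1.9 m from the left end):
Sandbag: 6.5 × 9.8 = 63.7 N down at 2.3 m → arm 0.4 m, τ = 63.7 × 0.4 = 25.48 N·m clockwise.
Net moment of existing loads = 25.48 N·m clockwise.
The paint can weighs 6.2 × 9.8 = 60.76 N and must supply an equal counterclockwise moment, so its lever arm about the pivot is 25.48 / 60.76 = 0.419 m.
That puts it at 1.9 − 0.419 = 1.48 m from the left end.

x ≈ 1.48 m from the left end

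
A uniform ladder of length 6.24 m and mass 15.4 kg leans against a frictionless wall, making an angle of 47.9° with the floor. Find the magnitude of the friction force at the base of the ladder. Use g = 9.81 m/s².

Take moments about the foot of the ladder.
Ladder weight 15.4×9.81 = 151.1 N acts at 3.12 m along the ladder; its horizontal arm is 3.12·cos47.9° = 2.092 m → τ = 316.1 N·m clockwise.
Wall normal N acts horizontally at the top; its moment arm is the height L sinθ = 6.24·sin47.9° = 4.63 m, counterclockwise.
Στ = 0 ⇒ N × 4.63 = 316.1 ⇒ N = 68.3 N.
ΣFx = 0: friction at the foot balances the wall's push, so f = N_wall = 68.3 N.

f ≈ 68.3 N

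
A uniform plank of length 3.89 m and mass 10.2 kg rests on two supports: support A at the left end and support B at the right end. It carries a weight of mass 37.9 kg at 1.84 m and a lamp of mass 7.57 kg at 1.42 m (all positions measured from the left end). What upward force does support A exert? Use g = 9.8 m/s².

R_A ≈ 293 N

Choose support B as the axis so its reaction then has zero moment arm.
Beam weight: 10.2 × 9.8 = 99.96 N down at 1.945 m → arm 1.945 m, τ = 99.96 × 1.945 = 194.4 N·m counterclockwise.
Weight: 37.9 × 9.8 = 371.4 N down at 1.84 m → arm 2.05 m, τ = 371.4 × 2.05 = 761.4 N·m counterclockwise.
Lamp: 7.57 × 9.8 = 74.19 N down at 1.42 m → arm 2.47 m, τ = 74.19 × 2.47 = 183.2 N·m counterclockwise.
Net load moment about support B = 1139 N·m counterclockwise.
Reaction R at support A is upward at 0 m, arm 3.89 m → moment R × 3.89 clockwise.
Στ = 0 ⇒ R × 3.89 = 1139 ⇒ R = 293 N.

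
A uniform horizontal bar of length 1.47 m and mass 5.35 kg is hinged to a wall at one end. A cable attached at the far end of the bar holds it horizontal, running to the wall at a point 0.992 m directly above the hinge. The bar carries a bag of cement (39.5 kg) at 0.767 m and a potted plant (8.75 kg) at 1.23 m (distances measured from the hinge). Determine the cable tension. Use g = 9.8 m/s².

Taking torques about the hinge:
Beam weight: 5.35 × 9.8 = 52.43 N down at 0.735 m → arm 0.735 m, τ = 52.43 × 0.735 = 38.54 N·m clockwise.
Bag of cement: 39.5 × 9.8 = 387.1 N down at 0.767 m → arm 0.767 m, τ = 387.1 × 0.767 = 296.9 N·m clockwise.
Potted plant: 8.75 × 9.8 = 85.75 N down at 1.23 m → arm 1.23 m, τ = 85.75 × 1.23 = 105.5 N·m clockwise.
Total clockwise load moment = 440.9 N·m.
The cable tension T acts at 1.47 m; only its component perpendicular to the bar, T sinθ, produces torque. sinθ = h/√(h²+d²) = 0.992/√(0.992²+1.47²) = 0.5594.
For rotational equilibrium, T × 1.47 × 0.5594 = 440.9, so T = 440.9 / 0.8223 = 536 N.

T ≈ 536 N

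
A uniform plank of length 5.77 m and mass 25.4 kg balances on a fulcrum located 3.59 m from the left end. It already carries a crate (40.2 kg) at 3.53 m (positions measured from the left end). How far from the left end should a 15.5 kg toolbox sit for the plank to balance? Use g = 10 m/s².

x ≈ 4.9 m from the left end

Choose the fulcrum (at 3.59 m from the left end) as the axis so the support reaction has zero arm there.
Beam weight: 25.4 × 10 = 254 N down at 2.885 m → arm 0.705 m, τ = 254 × 0.705 = 179.1 N·m counterclockwise.
Crate: 40.2 × 10 = 402 N down at 3.53 m → arm 0.06 m, τ = 402 × 0.06 = 24.12 N·m counterclockwise.
Net moment of existing loads = 203.2 N·m counterclockwise.
The toolbox weighs 15.5 × 10 = 155 N and must supply an equal clockwise moment, so its lever arm about the fulcrum is 203.2 / 155 = 1.31 m.
That puts it at 3.59 + 1.31 = 4.9 m from the left end.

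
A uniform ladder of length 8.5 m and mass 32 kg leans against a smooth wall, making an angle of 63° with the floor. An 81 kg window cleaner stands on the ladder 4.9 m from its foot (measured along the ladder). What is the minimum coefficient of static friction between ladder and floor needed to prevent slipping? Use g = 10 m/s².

About the foot of the ladder:
Ladder weight 32×10 = 320 N acts at 4.25 m along the ladder; its horizontal arm is 4.25·cos63° = 1.929 m → τ = 617.3 N·m clockwise.
Window cleaner: 81×10 = 810 N at 4.9 m → arm 2.225 m → τ = 1802 N·m clockwise.
Wall normal N acts horizontally at the top; its moment arm is the height L sinθ = 8.5·sin63° = 7.574 m, counterclockwise.
Balancing moments: N × 7.574 = 2419, giving N = 319.4 N.
ΣFx = 0 ⇒ f = N_wall = 319.4 N. ΣFy = 0 ⇒ N_floor = 1130 N.
μ_min = f / N_floor = 319.4 / 1130 = 0.283.

μ_min ≈ 0.283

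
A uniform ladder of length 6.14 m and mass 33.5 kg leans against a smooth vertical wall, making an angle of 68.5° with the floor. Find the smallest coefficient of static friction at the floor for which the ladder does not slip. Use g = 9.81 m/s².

Sum moments about the foot of the ladder (the floor normal and friction both act there and drop out).
Ladder weight 33.5×9.81 = 328.6 N acts at 3.07 m along the ladder; its horizontal arm is 3.07·cos68.5° = 1.125 m → τ = 369.7 N·m clockwise.
Wall normal N acts horizontally at the top; its moment arm is the height L sinθ = 6.14·sin68.5° = 5.713 m, counterclockwise.
Στ = 0 ⇒ N × 5.713 = 369.7 ⇒ N = 64.71 N.
ΣFx = 0 ⇒ f = N_wall = 64.71 N. ΣFy = 0 ⇒ N_floor = 328.6 N.
μ_min = f / N_floor = 64.71 / 328.6 = 0.197.

μ_min ≈ 0.197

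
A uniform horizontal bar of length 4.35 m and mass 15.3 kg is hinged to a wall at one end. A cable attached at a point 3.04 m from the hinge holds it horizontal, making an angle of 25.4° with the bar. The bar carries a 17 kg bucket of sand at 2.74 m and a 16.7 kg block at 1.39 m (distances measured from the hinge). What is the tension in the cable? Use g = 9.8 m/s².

T ≈ 775 N

Take moments about the hinge.
Beam weight: 15.3 × 9.8 = 149.9 N down at 2.175 m → arm 2.175 m, τ = 149.9 × 2.175 = 326 N·m clockwise.
Bucket of sand: 17 × 9.8 = 166.6 N down at 2.74 m → arm 2.74 m, τ = 166.6 × 2.74 = 456.5 N·m clockwise.
Block: 16.7 × 9.8 = 163.7 N down at 1.39 m → arm 1.39 m, τ = 163.7 × 1.39 = 227.5 N·m clockwise.
Total clockwise load moment = 1010 N·m.
The cable tension T acts at 3.04 m; only its component perpendicular to the bar, T sinθ, produces torque. sin 25.4° = 0.4289.
Στ = 0 ⇒ T × 3.04 × 0.4289 = 1010 ⇒ T = 1010 / 1.304 = 775 N.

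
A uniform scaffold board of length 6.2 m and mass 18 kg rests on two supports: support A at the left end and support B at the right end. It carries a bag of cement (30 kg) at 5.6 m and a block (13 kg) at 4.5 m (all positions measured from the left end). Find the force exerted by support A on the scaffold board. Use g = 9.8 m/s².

Taking torques about support B:
Beam weight: 18 × 9.8 = 176.4 N down at 3.1 m → arm 3.1 m, τ = 176.4 × 3.1 = 546.8 N·m counterclockwise.
Bag of cement: 30 × 9.8 = 294 N down at 5.6 m → arm 0.6 m, τ = 294 × 0.6 = 176.4 N·m counterclockwise.
Block: 13 × 9.8 = 127.4 N down at 4.5 m → arm 1.7 m, τ = 127.4 × 1.7 = 216.6 N·m counterclockwise.
Net load moment about support B = 939.8 N·m counterclockwise.
Reaction R at support A is upward at 0 m, arm 6.2 m → moment R × 6.2 clockwise.
For rotational equilibrium, R × 6.2 = 939.8, so R = 152 N.

R_A ≈ 152 N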